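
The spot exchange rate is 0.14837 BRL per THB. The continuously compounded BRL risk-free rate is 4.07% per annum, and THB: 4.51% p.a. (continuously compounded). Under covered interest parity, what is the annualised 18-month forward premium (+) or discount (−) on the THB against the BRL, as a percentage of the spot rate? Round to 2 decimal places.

T = 18/12 years.
No-arbitrage forward: 0.14837 × 1.0629521 / 1.0699907 = 0.14739399 BRL/THB.
Annualised premium = (F − S)/S × (1/T) = (0.14739399 − 0.14837)/0.14837 ÷ (18/12) = -0.44%.

-0.44%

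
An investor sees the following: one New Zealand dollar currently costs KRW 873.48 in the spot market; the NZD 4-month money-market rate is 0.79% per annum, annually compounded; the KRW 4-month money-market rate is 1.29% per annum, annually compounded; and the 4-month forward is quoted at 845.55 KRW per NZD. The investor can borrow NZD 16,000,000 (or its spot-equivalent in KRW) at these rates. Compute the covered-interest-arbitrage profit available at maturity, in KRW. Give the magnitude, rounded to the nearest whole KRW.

T = 4/12 years.
Invest the NZD and cover forward: 16,000,000 × 1.002626429164 × 845.55 = KRW 13,564,332,434.87.
Convert at spot and invest in KRW: 16,000,000 × 873.48 × 1.004281641383 = KRW 14,035,518,849.84.
The quoted forward undervalues NZD, so borrow NZD, convert to KRW at spot, deposit the KRW at 1.29%, and buy NZD forward at 845.55 to cover the loan.
Arbitrage profit = |13,564,332,434.87 − 14,035,518,849.84| = KRW 471,186,415.

KRW 471,186,415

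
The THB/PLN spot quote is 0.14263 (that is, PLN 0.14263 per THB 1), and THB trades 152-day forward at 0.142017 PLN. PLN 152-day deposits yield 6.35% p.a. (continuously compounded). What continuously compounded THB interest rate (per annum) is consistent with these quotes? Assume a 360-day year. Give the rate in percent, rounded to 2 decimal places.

7.37%

T = 152/360 years.
CIP gives F = S · g_PLN/g_THB, so g_PLN/g_THB = 0.142017/0.14263 = 0.9957022.
PLN growth factor: e^(0.0635×152/360) = 1.0271738.
That pins the THB growth at 1.0316074.
r = ln(1.0316074)/(152/360) = 0.073701 → 7.37%.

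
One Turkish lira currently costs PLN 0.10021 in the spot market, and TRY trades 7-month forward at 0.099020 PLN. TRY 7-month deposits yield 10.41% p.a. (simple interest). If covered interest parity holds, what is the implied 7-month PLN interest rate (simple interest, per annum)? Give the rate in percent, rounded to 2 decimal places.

T = 7/12 years.
F/S = 0.09902/0.10021 = 0.9881249 = (growth of PLN) / (growth of TRY).
The TRY side grows by 1 + 0.1041×7/12 = 1.060725.
That pins the PLN growth at 1.0481288.
r = (1.0481288 − 1)/(7/12) = 0.082507 → 8.25%.

8.25%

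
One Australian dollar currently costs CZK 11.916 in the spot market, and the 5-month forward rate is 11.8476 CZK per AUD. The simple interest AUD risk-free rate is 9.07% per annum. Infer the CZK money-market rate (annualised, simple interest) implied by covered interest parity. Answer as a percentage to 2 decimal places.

T = 5/12 years.
F/S = 11.8476/11.916 = 0.9942598 = (growth of CZK) / (growth of AUD).
The AUD side grows by 1 + 0.0907×5/12 = 1.0377917.
That pins the CZK growth at 1.0318346.
r = (1.0318346 − 1)/(5/12) = 0.076403 → 7.64%.

7.64%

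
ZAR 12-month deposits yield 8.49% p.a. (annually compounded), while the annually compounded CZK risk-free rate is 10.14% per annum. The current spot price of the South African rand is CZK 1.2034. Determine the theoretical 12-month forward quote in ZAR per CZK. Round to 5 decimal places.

T = 1 year.
Growth of 1 CZK over T: (1 + 0.1014)^1 = 1.101400.
ZAR accumulates by (1 + 0.0849)^1 = 1.084900.
So F = 1.2034 × 1.101400 / 1.084900 = 1.221702 (CZK/ZAR).
Invert for ZAR per CZK: 1 / 1.221702 = 0.81853.

0.81853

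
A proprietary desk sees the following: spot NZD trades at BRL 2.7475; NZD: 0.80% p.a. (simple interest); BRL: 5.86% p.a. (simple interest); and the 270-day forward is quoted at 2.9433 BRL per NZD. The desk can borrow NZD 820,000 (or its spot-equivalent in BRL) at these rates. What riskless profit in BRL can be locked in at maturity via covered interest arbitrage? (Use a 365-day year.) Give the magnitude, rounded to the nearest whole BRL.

BRL 77,178

T = 270/365 years.
Route A — deposit NZD, sell forward: 820,000 × 1.005917808 × 2.9433 = BRL 2,427,788.67.
Route B — convert at spot, deposit BRL: 820,000 × 2.7475 × 1.043347945 = BRL 2,350,610.75.
The quoted forward overvalues NZD, so borrow BRL, buy NZD at spot, deposit the NZD at 0.80%, and sell the proceeds forward at 2.9433.
The gap between the two covered legs is BRL 77,178.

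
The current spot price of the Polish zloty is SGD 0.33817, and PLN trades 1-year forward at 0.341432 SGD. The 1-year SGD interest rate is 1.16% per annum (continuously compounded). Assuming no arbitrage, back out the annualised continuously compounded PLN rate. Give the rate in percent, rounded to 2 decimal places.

0.20%

T = 1 year.
F/S = 0.341432/0.33817 = 1.0096460 = (growth of SGD) / (growth of PLN).
The SGD side grows by e^(0.0116×1) = 1.0116675.
Hence g_PLN = 1.0020022.
r = ln(1.0020022)/1 = 0.002000 → 0.20%.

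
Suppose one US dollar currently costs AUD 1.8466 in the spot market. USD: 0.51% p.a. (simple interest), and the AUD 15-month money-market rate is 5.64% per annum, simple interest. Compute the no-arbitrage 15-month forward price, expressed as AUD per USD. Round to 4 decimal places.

T = 15/12 years.
AUD growth factor: 1 + 0.0564×15/12 = 1.070500.
Growth of 1 USD over T: 1 + 0.0051×15/12 = 1.006375.
CIP: F = S · (grow AUD)/(grow USD) = 1.8466 × 1.070500/1.006375 = 1.964263 AUD per USD.

1.9643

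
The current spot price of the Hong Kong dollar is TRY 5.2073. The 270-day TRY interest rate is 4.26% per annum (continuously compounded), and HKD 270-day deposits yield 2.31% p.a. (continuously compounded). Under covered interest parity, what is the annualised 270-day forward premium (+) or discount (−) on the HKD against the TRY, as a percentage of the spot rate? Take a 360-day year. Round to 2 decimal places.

T = 270/360 years.
No-arbitrage forward: 5.2073 × 1.0324659 / 1.0174759 = 5.2840167 TRY/HKD.
(F − S)/S ÷ T = (5.2840167 − 5.2073)/5.2073/(270/360) = 0.019643 → 1.96%.

+1.96%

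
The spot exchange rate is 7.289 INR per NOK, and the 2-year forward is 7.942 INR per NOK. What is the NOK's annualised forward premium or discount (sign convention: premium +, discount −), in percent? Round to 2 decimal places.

+4.48%

T = 2 years.
NOK trades forward at +8.95870% vs spot over the period.
Annualise by dividing by T: 0.0895870 / 2 = 0.044793 → 4.48%.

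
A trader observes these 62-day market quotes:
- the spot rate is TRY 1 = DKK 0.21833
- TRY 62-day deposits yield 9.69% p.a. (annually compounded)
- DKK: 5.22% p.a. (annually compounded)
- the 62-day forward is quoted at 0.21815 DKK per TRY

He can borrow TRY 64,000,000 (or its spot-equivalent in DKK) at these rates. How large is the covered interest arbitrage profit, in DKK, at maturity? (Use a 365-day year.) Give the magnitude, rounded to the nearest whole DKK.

DKK 88,257

T = 62/365 years.
Route A — deposit TRY, sell forward: 64,000,000 × 1.0158343492 × 0.21815 = DKK 14,182,672.85.
Route B — convert at spot, deposit DKK: 64,000,000 × 0.21833 × 1.0086806355 = DKK 14,094,415.56.
The quoted forward overvalues TRY, so borrow DKK, buy TRY at spot, deposit the TRY at 9.69%, and sell the proceeds forward at 0.21815.
The gap between the two covered legs is DKK 88,257.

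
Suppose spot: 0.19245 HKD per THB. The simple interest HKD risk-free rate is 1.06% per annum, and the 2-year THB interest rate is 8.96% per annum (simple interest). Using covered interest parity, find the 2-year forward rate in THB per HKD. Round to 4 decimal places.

6.0001

T = 2 years.
Growth of 1 HKD over T: 1 + 0.0106×2 = 1.021200.
THB accumulates by 1 + 0.0896×2 = 1.179200.
So F = 0.19245 × 1.021200 / 1.179200 = 0.1666638 (HKD/THB).
Invert for THB per HKD: 1 / 0.1666638 = 6.0001.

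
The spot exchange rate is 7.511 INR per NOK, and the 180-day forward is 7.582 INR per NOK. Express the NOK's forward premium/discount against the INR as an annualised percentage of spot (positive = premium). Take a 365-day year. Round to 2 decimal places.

T = 180/365 years.
Period premium: (7.582 − 7.511)/7.511 = 0.0094528.
×(1/T) gives 1.92% p.a.

+1.92%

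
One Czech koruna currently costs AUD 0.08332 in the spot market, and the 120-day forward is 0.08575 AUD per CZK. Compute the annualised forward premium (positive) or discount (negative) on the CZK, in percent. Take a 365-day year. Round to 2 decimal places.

+8.87%

T = 120/365 years.
(F − S)/S = (0.08575 − 0.08332)/0.08332 = 0.0291647.
×(1/T) gives 8.87% p.a.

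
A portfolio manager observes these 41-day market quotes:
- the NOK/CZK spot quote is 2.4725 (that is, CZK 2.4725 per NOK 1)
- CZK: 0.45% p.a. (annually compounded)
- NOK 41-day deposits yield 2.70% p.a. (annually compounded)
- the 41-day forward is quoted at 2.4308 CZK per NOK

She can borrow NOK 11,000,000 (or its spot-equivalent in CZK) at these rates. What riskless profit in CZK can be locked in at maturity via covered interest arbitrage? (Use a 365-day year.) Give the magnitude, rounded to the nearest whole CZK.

CZK 392,281

T = 41/365 years.
Keep in NOK, deliver into the forward: 11,000,000·1.0029971377·2.4308 = CZK 26,818,939.87.
Swap to CZK now, deposit: 11,000,000·2.4725·1.0005044727 = CZK 27,211,220.40.
The quoted forward undervalues NOK, so borrow NOK, convert to CZK at spot, deposit the CZK at 0.45%, and buy NOK forward at 2.4308 to cover the loan.
Profit = 27,211,220.40 − 26,818,939.87 = CZK 392,281.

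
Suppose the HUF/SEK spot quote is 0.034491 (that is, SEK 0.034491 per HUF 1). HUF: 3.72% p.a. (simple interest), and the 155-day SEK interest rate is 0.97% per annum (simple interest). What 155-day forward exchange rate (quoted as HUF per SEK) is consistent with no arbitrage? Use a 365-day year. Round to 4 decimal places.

T = 155/365 years.
Growth of 1 SEK over T: 1 + 0.0097×155/365 = 1.00411918.
HUF accumulates by 1 + 0.0372×155/365 = 1.01579726.
Forward (SEK per HUF) = 0.034491 × 1.00411918 / 1.01579726 = 0.034094475.
Invert for HUF per SEK: 1 / 0.034094475 = 29.3303.

29.3303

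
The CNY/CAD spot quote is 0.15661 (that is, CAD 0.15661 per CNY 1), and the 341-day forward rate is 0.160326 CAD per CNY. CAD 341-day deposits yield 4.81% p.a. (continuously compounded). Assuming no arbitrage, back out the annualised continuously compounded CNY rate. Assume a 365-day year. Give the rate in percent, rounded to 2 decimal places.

T = 341/365 years.
By CIP, F/S equals the CAD-to-CNY growth ratio: 0.160326/0.15661 = 1.0237277.
CAD growth factor: e^(0.0481×341/365) = 1.0459622.
So the CNY growth factor = 1.0217192.
Take logs: ln 1.0217192 / (341/365) = 0.022999, so 2.30%.

2.30%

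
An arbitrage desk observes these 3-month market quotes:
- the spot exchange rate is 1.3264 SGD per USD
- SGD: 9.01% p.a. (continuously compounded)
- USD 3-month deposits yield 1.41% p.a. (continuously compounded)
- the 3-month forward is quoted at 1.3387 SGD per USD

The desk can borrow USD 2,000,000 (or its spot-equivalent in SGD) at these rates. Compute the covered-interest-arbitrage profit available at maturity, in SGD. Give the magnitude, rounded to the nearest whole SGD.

SGD 26,378

T = 3/12 years.
Route A — deposit USD, sell forward: 2,000,000 × 1.00353122 × 1.3387 = SGD 2,686,854.49.
Route B — convert at spot, deposit SGD: 2,000,000 × 1.3264 × 1.022780603 = SGD 2,713,232.38.
The quoted forward undervalues USD, so borrow USD, convert to SGD at spot, deposit the SGD at 9.01%, and buy USD forward at 1.3387 to cover the loan.
The gap between the two covered legs is SGD 26,378.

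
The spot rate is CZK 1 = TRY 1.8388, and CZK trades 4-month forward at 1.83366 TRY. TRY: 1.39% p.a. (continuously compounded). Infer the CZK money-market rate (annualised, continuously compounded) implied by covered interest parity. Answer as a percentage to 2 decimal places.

T = 4/12 years.
By CIP, F/S equals the TRY-to-CZK growth ratio: 1.83366/1.8388 = 0.9972047.
The TRY side grows by e^(0.0139×4/12) = 1.0046441.
Hence g_CZK = 1.0074603.
r = ln(1.0074603)/(4/12) = 0.022298 → 2.23%.

2.23%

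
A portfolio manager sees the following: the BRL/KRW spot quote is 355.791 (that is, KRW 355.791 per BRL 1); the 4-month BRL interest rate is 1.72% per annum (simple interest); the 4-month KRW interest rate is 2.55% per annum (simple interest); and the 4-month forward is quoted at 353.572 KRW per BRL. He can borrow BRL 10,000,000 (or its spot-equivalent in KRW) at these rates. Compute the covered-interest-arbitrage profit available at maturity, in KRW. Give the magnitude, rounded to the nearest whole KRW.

KRW 32,160,774

T = 4/12 years.
Invest the BRL and cover forward: 10,000,000 × 1.005733333333 × 353.572 = KRW 3,555,991,461.33.
Convert at spot and invest in KRW: 10,000,000 × 355.791 × 1.008500 = KRW 3,588,152,235.00.
The quoted forward undervalues BRL, so borrow BRL, convert to KRW at spot, deposit the KRW at 2.55%, and buy BRL forward at 353.572 to cover the loan.
Profit = 3,588,152,235.00 − 3,555,991,461.33 = KRW 32,160,774.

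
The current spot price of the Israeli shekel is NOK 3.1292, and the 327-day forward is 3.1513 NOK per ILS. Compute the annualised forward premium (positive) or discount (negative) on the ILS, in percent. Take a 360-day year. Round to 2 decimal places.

+0.78%

T = 327/360 years.
ILS trades forward at +0.70625% vs spot over the period.
×(1/T) gives 0.78% p.a.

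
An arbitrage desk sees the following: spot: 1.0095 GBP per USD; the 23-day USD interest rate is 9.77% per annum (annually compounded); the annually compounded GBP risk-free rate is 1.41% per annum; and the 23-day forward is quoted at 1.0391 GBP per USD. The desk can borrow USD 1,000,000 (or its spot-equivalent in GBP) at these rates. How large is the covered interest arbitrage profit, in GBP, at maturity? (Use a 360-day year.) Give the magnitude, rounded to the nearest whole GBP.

GBP 34,903

T = 23/360 years.
Keep in USD, deliver into the forward: 1,000,000·1.005973305·1.0391 = GBP 1,045,306.86.
Swap to GBP now, deposit: 1,000,000·1.0095·1.000894942 = GBP 1,010,403.44.
The quoted forward overvalues USD, so borrow GBP, buy USD at spot, deposit the USD at 9.77%, and sell the proceeds forward at 1.0391.
The gap between the two covered legs is GBP 34,903.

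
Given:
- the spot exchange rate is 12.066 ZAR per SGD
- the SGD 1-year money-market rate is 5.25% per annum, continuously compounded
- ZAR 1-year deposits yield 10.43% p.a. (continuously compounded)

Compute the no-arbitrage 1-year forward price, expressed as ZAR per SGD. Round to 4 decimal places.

T = 1 year.
Growth of 1 ZAR over T: e^(0.1043×1) = 1.10993338.
SGD accumulates by e^(0.0525×1) = 1.05390256.
CIP: F = S · (grow ZAR)/(grow SGD) = 12.066 × 1.10993338/1.05390256 = 12.707490 ZAR per SGD.

12.7075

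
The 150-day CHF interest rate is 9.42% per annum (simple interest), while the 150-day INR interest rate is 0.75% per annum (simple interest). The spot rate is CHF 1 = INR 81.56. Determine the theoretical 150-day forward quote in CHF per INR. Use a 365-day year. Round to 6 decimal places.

0.012696

T = 150/365 years.
INR growth factor: 1 + 0.0075×150/365 = 1.0030822.
CHF accumulates by 1 + 0.0942×150/365 = 1.0387123.
Forward (INR per CHF) = 81.56 × 1.0030822 / 1.0387123 = 78.76231.
Invert for CHF per INR: 1 / 78.76231 = 0.012696.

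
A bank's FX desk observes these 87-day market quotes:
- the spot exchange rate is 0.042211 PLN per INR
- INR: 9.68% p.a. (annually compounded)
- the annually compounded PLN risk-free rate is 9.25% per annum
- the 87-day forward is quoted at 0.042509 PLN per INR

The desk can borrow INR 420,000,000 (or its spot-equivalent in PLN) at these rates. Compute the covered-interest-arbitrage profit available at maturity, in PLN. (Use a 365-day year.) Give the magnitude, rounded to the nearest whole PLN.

T = 87/365 years.
Keep in INR, deliver into the forward: 420,000,000·1.0222676629·0.042509 = PLN 18,251,341.95.
Swap to PLN now, deposit: 420,000,000·0.042211·1.0213109504 = PLN 18,106,433.74.
The quoted forward overvalues INR, so borrow PLN, buy INR at spot, deposit the INR at 9.68%, and sell the proceeds forward at 0.042509.
The gap between the two covered legs is PLN 144,908.

PLN 144,908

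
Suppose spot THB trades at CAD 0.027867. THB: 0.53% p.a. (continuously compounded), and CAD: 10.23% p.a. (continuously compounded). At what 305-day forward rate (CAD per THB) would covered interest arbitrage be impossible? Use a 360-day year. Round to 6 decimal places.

T = 305/360 years.
CAD accumulates by e^(0.1023×305/360) = 1.0905377.
THB accumulates by e^(0.0053×305/360) = 1.0045004.
So F = 0.027867 × 1.0905377 / 1.0045004 = 0.03025386 (CAD/THB).

0.030254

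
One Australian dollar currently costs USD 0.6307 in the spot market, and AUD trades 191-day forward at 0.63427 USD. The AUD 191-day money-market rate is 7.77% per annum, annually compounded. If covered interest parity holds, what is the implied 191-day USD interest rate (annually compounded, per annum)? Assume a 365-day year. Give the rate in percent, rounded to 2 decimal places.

8.94%

T = 191/365 years.
CIP gives F = S · g_USD/g_AUD, so g_USD/g_AUD = 0.63427/0.6307 = 1.0056604.
The AUD side grows by (1 + 0.0777)^(191/365) = 1.0399339.
Hence g_USD = 1.0458203.
Annualise: 1.0458203^(365/191) − 1 = 0.089387 = 8.94%.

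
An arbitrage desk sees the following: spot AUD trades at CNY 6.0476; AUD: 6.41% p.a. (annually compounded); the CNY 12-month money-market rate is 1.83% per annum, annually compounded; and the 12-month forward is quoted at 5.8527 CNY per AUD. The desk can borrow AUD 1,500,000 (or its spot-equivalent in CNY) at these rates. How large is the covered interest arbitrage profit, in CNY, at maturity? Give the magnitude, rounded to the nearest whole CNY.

CNY 104,380

T = 1 year.
Invest the AUD and cover forward: 1,500,000 × 1.064100 × 5.8527 = CNY 9,341,787.11.
Convert at spot and invest in CNY: 1,500,000 × 6.0476 × 1.018300 = CNY 9,237,406.62.
The quoted forward overvalues AUD, so borrow CNY, buy AUD at spot, deposit the AUD at 6.41%, and sell the proceeds forward at 5.8527.
Profit = 9,341,787.11 − 9,237,406.62 = CNY 104,380.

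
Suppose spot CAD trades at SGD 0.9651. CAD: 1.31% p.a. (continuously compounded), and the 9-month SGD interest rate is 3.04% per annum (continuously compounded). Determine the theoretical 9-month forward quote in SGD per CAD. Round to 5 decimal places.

0.97770

T = 9/12 years.
SGD accumulates by e^(0.0304×9/12) = 1.0230619.
Growth of 1 CAD over T: e^(0.0131×9/12) = 1.0098734.
Forward (SGD per CAD) = 0.9651 × 1.0230619 / 1.0098734 = 0.9777038.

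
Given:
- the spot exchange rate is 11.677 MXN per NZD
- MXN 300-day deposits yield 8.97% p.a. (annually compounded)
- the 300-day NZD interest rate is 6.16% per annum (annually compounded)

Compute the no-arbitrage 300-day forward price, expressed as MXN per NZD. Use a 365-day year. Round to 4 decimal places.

T = 300/365 years.
MXN accumulates by (1 + 0.0897)^(300/365) = 1.07315696.
NZD accumulates by (1 + 0.0616)^(300/365) = 1.05035893.
CIP: F = S · (grow MXN)/(grow NZD) = 11.677 × 1.07315696/1.05035893 = 11.930449 MXN per NZD.

11.9304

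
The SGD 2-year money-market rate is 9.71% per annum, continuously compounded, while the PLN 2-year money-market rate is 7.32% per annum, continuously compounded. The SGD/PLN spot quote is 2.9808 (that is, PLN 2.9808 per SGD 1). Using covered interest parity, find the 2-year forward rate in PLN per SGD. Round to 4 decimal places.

2.8417

T = 2 years.
Growth of 1 PLN over T: e^(0.0732×2) = 1.1576592.
SGD growth factor: e^(0.0971×2) = 1.2143391.
So F = 2.9808 × 1.1576592 / 1.2143391 = 2.841670 (PLN/SGD).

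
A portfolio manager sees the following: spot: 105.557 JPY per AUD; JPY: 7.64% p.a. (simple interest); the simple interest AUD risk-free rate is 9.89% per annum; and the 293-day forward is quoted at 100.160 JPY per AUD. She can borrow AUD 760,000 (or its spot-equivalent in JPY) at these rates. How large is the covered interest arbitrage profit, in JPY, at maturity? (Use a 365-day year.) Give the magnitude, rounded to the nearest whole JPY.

JPY 2,978,394

T = 293/365 years.
Route A — deposit AUD, sell forward: 760,000 × 1.0793909589 × 100.160 = JPY 82,164,966.82.
Route B — convert at spot, deposit JPY: 760,000 × 105.557 × 1.0613293151 = JPY 85,143,361.27.
The quoted forward undervalues AUD, so borrow AUD, convert to JPY at spot, deposit the JPY at 7.64%, and buy AUD forward at 100.160 to cover the loan.
Profit = 85,143,361.27 − 82,164,966.82 = JPY 2,978,394.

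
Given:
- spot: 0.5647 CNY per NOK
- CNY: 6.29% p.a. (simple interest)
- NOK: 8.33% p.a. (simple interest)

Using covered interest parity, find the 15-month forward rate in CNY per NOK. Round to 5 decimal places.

T = 15/12 years.
CNY accumulates by 1 + 0.0629×15/12 = 1.078625.
NOK growth factor: 1 + 0.0833×15/12 = 1.104125.
CIP: F = S · (grow CNY)/(grow NOK) = 0.5647 × 1.078625/1.104125 = 0.5516581 CNY per NOK.

0.55166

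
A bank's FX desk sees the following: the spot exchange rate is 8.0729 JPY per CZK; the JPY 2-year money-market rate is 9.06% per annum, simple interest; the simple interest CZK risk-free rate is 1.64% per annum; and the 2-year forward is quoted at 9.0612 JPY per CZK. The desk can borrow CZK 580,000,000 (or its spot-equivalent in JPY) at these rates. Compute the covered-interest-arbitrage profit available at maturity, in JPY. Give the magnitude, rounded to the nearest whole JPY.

T = 2 years.
Keep in CZK, deliver into the forward: 580,000,000·1.032800·9.0612 = JPY 5,427,876,268.80.
Swap to JPY now, deposit: 580,000,000·8.0729·1.181200 = JPY 5,530,711,498.40.
The quoted forward undervalues CZK, so borrow CZK, convert to JPY at spot, deposit the JPY at 9.06%, and buy CZK forward at 9.0612 to cover the loan.
The gap between the two covered legs is JPY 102,835,230.

JPY 102,835,230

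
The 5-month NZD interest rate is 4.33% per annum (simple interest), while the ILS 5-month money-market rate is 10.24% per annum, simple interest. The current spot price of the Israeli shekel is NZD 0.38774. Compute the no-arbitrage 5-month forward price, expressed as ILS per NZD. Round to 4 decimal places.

T = 5/12 years.
NZD accumulates by 1 + 0.0433×5/12 = 1.0180417.
Growth of 1 ILS over T: 1 + 0.1024×5/12 = 1.0426667.
So F = 0.38774 × 1.0180417 / 1.0426667 = 0.3785826 (NZD/ILS).
Invert for ILS per NZD: 1 / 0.3785826 = 2.6414.

2.6414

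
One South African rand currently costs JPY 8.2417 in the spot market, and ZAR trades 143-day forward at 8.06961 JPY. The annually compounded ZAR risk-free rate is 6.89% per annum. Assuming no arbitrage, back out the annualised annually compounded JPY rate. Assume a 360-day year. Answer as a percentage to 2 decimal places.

1.36%

T = 143/360 years.
F/S = 8.06961/8.2417 = 0.9791196 = (growth of JPY) / (growth of ZAR).
The ZAR side grows by (1 + 0.0689)^(143/360) = 1.0268203.
So the JPY growth factor = 1.0053799.
r = 1.0053799^(360/143) − 1 = 0.013599 → 1.36%.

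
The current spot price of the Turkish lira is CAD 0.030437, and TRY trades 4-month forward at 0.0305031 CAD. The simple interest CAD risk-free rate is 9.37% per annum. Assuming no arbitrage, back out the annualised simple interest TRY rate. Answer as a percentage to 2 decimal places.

T = 4/12 years.
By CIP, F/S equals the CAD-to-TRY growth ratio: 0.0305031/0.030437 = 1.0021717.
The CAD side grows by 1 + 0.0937×4/12 = 1.0312333.
So the TRY growth factor = 1.0289986.
r = (1.0289986 − 1)/(4/12) = 0.086996 → 8.70%.

8.70%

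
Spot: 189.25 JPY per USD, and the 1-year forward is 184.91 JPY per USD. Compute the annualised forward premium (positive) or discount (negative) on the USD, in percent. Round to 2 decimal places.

T = 1 year.
Period premium: (184.91 − 189.25)/189.25 = -0.0229326.
×(1/T) gives -2.29% p.a.

-2.29%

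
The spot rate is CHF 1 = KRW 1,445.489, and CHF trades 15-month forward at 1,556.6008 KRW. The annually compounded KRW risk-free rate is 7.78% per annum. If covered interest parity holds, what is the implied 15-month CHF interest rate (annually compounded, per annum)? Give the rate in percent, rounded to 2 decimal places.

1.58%

T = 15/12 years.
By CIP, F/S equals the KRW-to-CHF growth ratio: 1556.6008/1445.489 = 1.0768680.
The KRW side grows by (1 + 0.0778)^(15/12) = 1.098178.
So the CHF growth factor = 1.0197889.
r = 1.0197889^(12/15) − 1 = 0.015800 → 1.58%.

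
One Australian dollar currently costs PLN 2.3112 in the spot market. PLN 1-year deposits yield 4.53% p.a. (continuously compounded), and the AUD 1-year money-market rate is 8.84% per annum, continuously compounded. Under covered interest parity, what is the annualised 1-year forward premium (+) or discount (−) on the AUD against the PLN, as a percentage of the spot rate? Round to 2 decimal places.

-4.22%

T = 1 year.
CIP forward (PLN per AUD) = 2.3112 × 1.0463417/1.092425 = 2.2137034.
Annualised premium = (F − S)/S × (1/T) = (2.2137034 − 2.3112)/2.3112 ÷ 1 = -4.22%.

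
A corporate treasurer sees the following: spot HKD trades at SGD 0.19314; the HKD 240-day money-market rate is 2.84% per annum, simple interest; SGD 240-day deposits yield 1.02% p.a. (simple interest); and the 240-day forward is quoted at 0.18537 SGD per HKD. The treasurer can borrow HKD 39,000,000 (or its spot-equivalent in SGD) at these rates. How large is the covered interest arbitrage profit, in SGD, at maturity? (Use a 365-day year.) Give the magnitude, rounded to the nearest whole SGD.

T = 240/365 years.
Route A — deposit HKD, sell forward: 39,000,000 × 1.018673973 × 0.18537 = SGD 7,364,432.18.
Route B — convert at spot, deposit SGD: 39,000,000 × 0.19314 × 1.006706849 = SGD 7,582,979.07.
The quoted forward undervalues HKD, so borrow HKD, convert to SGD at spot, deposit the SGD at 1.02%, and buy HKD forward at 0.18537 to cover the loan.
The gap between the two covered legs is SGD 218,547.

SGD 218,547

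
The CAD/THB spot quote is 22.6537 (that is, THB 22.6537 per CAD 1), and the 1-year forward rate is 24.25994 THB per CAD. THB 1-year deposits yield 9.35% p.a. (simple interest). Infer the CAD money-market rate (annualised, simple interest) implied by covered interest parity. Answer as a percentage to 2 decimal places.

T = 1 year.
F/S = 24.25994/22.6537 = 1.0709041 = (growth of THB) / (growth of CAD).
The THB side grows by 1 + 0.0935×1 = 1.093500.
That pins the CAD growth at 1.0210998.
(1.0210998 − 1)/T = 0.021100, i.e. 2.11%.

2.11%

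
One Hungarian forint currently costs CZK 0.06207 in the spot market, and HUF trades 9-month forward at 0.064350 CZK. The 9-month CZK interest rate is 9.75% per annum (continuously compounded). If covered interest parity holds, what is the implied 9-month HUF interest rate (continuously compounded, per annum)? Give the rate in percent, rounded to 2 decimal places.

T = 9/12 years.
CIP gives F = S · g_CZK/g_HUF, so g_CZK/g_HUF = 0.06435/0.06207 = 1.0367327.
The CZK side grows by e^(0.0975×9/12) = 1.075865.
Hence g_HUF = 1.0377458.
r = ln(1.0377458)/(9/12) = 0.049401 → 4.94%.

4.94%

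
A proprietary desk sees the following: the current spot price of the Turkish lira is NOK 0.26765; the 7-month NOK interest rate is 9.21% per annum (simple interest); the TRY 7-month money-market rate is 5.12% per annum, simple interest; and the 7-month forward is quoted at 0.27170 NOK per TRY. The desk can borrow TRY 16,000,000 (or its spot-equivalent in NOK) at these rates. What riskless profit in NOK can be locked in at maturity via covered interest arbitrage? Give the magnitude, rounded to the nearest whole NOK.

NOK 35,436

T = 7/12 years.
Keep in TRY, deliver into the forward: 16,000,000·1.029866667·0.27170 = NOK 4,477,036.37.
Swap to NOK now, deposit: 16,000,000·0.26765·1.053725 = NOK 4,512,471.94.
The quoted forward undervalues TRY, so borrow TRY, convert to NOK at spot, deposit the NOK at 9.21%, and buy TRY forward at 0.27170 to cover the loan.
The gap between the two covered legs is NOK 35,436.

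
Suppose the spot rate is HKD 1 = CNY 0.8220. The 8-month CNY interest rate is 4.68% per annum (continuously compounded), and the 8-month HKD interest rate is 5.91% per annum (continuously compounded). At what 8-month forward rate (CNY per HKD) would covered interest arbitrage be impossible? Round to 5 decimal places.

T = 8/12 years.
CNY accumulates by e^(0.0468×8/12) = 1.0316918.
Growth of 1 HKD over T: e^(0.0591×8/12) = 1.0401865.
So F = 0.822 × 1.0316918 / 1.0401865 = 0.8152871 (CNY/HKD).

0.81529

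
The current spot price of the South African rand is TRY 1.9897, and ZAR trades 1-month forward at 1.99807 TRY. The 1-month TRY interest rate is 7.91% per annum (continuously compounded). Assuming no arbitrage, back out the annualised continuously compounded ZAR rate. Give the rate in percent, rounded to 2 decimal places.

2.87%

T = 1/12 years.
F/S = 1.99807/1.9897 = 1.0042067 = (growth of TRY) / (growth of ZAR).
TRY growth factor: e^(0.0791×1/12) = 1.0066134.
That pins the ZAR growth at 1.0023966.
Take logs: ln 1.0023966 / (1/12) = 0.028725, so 2.87%.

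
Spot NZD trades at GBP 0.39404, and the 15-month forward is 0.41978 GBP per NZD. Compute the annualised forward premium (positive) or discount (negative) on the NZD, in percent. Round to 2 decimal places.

+5.23%

T = 15/12 years.
Period premium: (0.41978 − 0.39404)/0.39404 = 0.0653233.
×(1/T) gives 5.23% p.a.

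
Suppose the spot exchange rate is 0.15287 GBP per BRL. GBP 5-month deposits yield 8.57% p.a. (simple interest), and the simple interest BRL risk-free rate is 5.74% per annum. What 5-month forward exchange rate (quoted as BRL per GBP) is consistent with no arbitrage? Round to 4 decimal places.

6.4670

T = 5/12 years.
Growth of 1 GBP over T: 1 + 0.0857×5/12 = 1.0357083.
Growth of 1 BRL over T: 1 + 0.0574×5/12 = 1.0239167.
So F = 0.15287 × 1.0357083 / 1.0239167 = 0.1546305 (GBP/BRL).
Quoted the other way: 1/0.1546305 = 6.4670 BRL per GBP.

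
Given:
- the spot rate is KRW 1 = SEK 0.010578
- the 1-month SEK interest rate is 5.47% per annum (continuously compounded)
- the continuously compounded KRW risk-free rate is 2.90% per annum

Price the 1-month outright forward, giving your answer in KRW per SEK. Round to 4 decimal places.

94.3336

T = 1/12 years.
SEK growth factor: e^(0.0547×1/12) = 1.00456874.
KRW growth factor: e^(0.0290×1/12) = 1.00241959.
CIP: F = S · (grow SEK)/(grow KRW) = 0.010578 × 1.00456874/1.00241959 = 0.010600679 SEK per KRW.
Invert for KRW per SEK: 1 / 0.010600679 = 94.3336.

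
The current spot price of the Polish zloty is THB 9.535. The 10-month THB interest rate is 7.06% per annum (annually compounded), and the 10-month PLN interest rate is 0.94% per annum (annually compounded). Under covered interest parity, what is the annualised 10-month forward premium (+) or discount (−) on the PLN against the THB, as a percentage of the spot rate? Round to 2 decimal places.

+6.03%

T = 10/12 years.
F = S · g_THB/g_PLN = 9.535 × 1.0584964/1.0078272 = 10.014379.
(F − S)/S ÷ T = (10.014379 − 9.535)/9.535/(10/12) = 0.060331 → 6.03%.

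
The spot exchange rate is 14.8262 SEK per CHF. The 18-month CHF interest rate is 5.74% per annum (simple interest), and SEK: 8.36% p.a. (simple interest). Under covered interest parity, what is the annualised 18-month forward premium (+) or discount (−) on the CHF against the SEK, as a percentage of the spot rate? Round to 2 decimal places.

+2.41%

T = 18/12 years.
CIP forward (SEK per CHF) = 14.8262 × 1.125400/1.086100 = 15.3626788.
Annualised premium = (F − S)/S × (1/T) = (15.3626788 − 14.8262)/14.8262 ÷ (18/12) = 2.41%.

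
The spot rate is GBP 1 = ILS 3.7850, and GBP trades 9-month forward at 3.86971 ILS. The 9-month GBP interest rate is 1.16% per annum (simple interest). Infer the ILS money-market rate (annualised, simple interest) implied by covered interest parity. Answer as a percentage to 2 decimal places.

4.17%

T = 9/12 years.
By CIP, F/S equals the ILS-to-GBP growth ratio: 3.86971/3.785 = 1.0223804.
GBP growth factor: 1 + 0.0116×9/12 = 1.008700.
Hence g_ILS = 1.0312751.
(1.0312751 − 1)/T = 0.041700, i.e. 4.17%.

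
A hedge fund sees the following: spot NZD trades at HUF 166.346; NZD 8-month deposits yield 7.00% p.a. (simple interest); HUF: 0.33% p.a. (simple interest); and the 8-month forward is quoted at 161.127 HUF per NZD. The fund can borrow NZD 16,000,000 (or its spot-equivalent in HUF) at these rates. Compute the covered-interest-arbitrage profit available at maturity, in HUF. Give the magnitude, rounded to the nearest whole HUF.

T = 8/12 years.
Invest the NZD and cover forward: 16,000,000 × 1.046666666667 × 161.127 = HUF 2,698,340,160.00.
Convert at spot and invest in HUF: 16,000,000 × 166.346 × 1.002200 = HUF 2,667,391,379.20.
The quoted forward overvalues NZD, so borrow HUF, buy NZD at spot, deposit the NZD at 7.00%, and sell the proceeds forward at 161.127.
Arbitrage profit = |2,698,340,160.00 − 2,667,391,379.20| = HUF 30,948,781.

HUF 30,948,781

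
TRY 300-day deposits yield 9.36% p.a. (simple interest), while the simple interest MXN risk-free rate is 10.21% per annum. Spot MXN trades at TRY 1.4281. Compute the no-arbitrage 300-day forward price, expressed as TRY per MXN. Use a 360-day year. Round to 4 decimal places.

T = 300/360 years.
TRY growth factor: 1 + 0.0936×300/360 = 1.078000.
MXN growth factor: 1 + 0.1021×300/360 = 1.0850833.
CIP: F = S · (grow TRY)/(grow MXN) = 1.4281 × 1.078000/1.0850833 = 1.418778 TRY per MXN.

1.4188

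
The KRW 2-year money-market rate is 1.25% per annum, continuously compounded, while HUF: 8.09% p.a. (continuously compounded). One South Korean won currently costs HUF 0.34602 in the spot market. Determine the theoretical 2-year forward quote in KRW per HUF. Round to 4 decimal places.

2.5205

T = 2 years.
Growth of 1 HUF over T: e^(0.0809×2) = 1.1756251.
KRW accumulates by e^(0.0125×2) = 1.0253151.
So F = 0.34602 × 1.1756251 / 1.0253151 = 0.3967461 (HUF/KRW).
Invert for KRW per HUF: 1 / 0.3967461 = 2.5205.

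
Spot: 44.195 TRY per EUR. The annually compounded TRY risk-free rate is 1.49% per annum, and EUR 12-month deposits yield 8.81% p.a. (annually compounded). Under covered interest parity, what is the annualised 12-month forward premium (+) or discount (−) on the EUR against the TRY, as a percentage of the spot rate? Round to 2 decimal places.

T = 1 year.
CIP forward (TRY per EUR) = 44.195 × 1.014900/1.088100 = 41.221860.
Annualised premium = (F − S)/S × (1/T) = (41.221860 − 44.195)/44.195 ÷ 1 = -6.73%.

-6.73%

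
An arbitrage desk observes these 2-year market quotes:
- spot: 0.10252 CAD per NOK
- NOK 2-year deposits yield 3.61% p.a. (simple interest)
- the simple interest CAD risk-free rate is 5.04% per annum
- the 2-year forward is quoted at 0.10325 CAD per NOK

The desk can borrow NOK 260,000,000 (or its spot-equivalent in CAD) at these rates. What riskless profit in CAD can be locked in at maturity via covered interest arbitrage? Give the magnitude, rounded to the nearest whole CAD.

CAD 558,835

T = 2 years.
Invest the NOK and cover forward: 260,000,000 × 1.072200 × 0.10325 = CAD 28,783,209.00.
Convert at spot and invest in CAD: 260,000,000 × 0.10252 × 1.100800 = CAD 29,342,044.16.
The quoted forward undervalues NOK, so borrow NOK, convert to CAD at spot, deposit the CAD at 5.04%, and buy NOK forward at 0.10325 to cover the loan.
Profit = 29,342,044.16 − 28,783,209.00 = CAD 558,835.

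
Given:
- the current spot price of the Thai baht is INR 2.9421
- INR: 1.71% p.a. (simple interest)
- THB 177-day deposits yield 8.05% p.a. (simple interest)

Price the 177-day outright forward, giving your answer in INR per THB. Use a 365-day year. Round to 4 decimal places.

T = 177/365 years.
INR accumulates by 1 + 0.0171×177/365 = 1.0082923.
THB accumulates by 1 + 0.0805×177/365 = 1.039037.
Forward (INR per THB) = 2.9421 × 1.0082923 / 1.039037 = 2.855044.

2.8550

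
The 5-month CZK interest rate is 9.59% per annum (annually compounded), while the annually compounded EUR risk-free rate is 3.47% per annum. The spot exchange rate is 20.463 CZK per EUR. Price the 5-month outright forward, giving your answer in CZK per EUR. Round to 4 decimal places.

20.9589

T = 5/12 years.
CZK growth factor: (1 + 0.0959)^(5/12) = 1.03889396.
Growth of 1 EUR over T: (1 + 0.0347)^(5/12) = 1.01431462.
CIP: F = S · (grow CZK)/(grow EUR) = 20.463 × 1.03889396/1.01431462 = 20.958869 CZK per EUR.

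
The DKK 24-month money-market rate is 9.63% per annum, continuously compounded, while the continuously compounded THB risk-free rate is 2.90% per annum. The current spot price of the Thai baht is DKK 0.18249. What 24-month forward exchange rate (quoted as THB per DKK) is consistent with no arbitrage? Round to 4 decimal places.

T = 2 years.
DKK growth factor: e^(0.0963×2) = 1.2123977.
THB growth factor: e^(0.0290×2) = 1.059715.
CIP: F = S · (grow DKK)/(grow THB) = 0.18249 × 1.2123977/1.059715 = 0.2087830 DKK per THB.
Quoted the other way: 1/0.2087830 = 4.7897 THB per DKK.

4.7897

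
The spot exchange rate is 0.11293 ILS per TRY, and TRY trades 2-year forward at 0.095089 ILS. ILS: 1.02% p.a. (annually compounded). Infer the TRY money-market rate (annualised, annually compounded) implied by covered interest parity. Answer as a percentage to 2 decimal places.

T = 2 years.
F/S = 0.095089/0.11293 = 0.8420172 = (growth of ILS) / (growth of TRY).
ILS growth factor: (1 + 0.0102)^2 = 1.020504.
So the TRY growth factor = 1.2119752.
r = 1.2119752^(1/2) − 1 = 0.100897 → 10.09%.

10.09%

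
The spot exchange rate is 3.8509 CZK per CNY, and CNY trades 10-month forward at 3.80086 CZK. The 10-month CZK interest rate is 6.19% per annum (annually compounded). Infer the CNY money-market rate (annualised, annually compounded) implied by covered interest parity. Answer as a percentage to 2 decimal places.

7.87%

T = 10/12 years.
CIP gives F = S · g_CZK/g_CNY, so g_CZK/g_CNY = 3.80086/3.8509 = 0.9870056.
The CZK side grows by (1 + 0.0619)^(10/12) = 1.0513234.
That pins the CNY growth at 1.0651646.
r = 1.0651646^(12/10) − 1 = 0.078698 → 7.87%.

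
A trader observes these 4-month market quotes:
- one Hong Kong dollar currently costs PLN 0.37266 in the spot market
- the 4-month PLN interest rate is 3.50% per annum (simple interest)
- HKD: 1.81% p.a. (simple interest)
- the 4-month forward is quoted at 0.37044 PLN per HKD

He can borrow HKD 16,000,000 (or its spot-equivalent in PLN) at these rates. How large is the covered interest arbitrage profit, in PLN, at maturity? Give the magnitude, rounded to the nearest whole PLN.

T = 4/12 years.
Route A — deposit HKD, sell forward: 16,000,000 × 1.006033333 × 0.37044 = PLN 5,962,799.81.
Route B — convert at spot, deposit PLN: 16,000,000 × 0.37266 × 1.011666667 = PLN 6,032,123.20.
The quoted forward undervalues HKD, so borrow HKD, convert to PLN at spot, deposit the PLN at 3.50%, and buy HKD forward at 0.37044 to cover the loan.
The gap between the two covered legs is PLN 69,323.

PLN 69,323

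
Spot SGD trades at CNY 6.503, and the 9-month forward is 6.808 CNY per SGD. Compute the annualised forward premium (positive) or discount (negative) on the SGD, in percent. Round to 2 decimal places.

T = 9/12 years.
(F − S)/S = (6.808 − 6.503)/6.503 = 0.0469014.
Per annum: 0.0469014 / (9/12) = 0.062535 = 6.25%.

+6.25%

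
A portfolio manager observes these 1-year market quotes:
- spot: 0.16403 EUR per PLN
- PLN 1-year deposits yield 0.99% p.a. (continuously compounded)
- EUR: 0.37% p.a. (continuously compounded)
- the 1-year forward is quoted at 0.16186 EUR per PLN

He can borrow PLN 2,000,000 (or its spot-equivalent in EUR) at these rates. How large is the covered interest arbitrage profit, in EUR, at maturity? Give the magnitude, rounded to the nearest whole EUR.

EUR 2,335

T = 1 year.
Keep in PLN, deliver into the forward: 2,000,000·1.00994917·0.16186 = EUR 326,940.75.
Swap to EUR now, deposit: 2,000,000·0.16403·1.00370685 = EUR 329,276.07.
The quoted forward undervalues PLN, so borrow PLN, convert to EUR at spot, deposit the EUR at 0.37%, and buy PLN forward at 0.16186 to cover the loan.
Profit = 329,276.07 − 326,940.75 = EUR 2,335.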